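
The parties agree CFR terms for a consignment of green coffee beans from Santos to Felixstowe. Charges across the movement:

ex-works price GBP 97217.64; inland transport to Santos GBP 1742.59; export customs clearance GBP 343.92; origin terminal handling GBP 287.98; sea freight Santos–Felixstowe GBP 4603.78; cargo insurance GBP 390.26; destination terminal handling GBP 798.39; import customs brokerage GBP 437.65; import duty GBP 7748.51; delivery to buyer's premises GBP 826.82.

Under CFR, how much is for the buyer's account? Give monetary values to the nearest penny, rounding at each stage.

Buyer's account: GBP 10201.63

CFR: the seller pays costs through ocean freight to the destination port, but not insurance.
Seller's account: goods 97217.64 + inland to port 1742.59 + export clearance 343.92 + origin terminal 287.98 + freight 4603.78 = 104195.91
Buyer's account: insurance 390.26 + destination terminal 798.39 + brokerage 437.65 + duty 7748.51 + delivery 826.82 = 10201.63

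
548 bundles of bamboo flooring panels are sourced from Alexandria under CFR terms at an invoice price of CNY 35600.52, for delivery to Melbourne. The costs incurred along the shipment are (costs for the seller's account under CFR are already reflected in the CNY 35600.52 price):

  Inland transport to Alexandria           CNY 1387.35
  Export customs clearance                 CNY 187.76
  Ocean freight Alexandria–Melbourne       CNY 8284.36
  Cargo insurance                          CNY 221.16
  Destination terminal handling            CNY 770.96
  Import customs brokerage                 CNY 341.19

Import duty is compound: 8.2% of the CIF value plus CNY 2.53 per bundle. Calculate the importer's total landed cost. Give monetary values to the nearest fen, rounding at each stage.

Total landed cost: CNY 41257.65

CFR: the seller pays costs through ocean freight to the destination port, but not insurance.
Already in the invoice (seller's account under CFR): inland to port, export clearance, freight — exclude.
CIF value = CFR price + insurance = 35600.52 + 221.16 = 35821.68
Ad valorem component: 35821.68 × 8.2% = 2937.38
Specific component: 548 × 2.53 = 1386.44
Import duty = 2937.38 + 1386.44 = 4323.82
Buyer bears: insurance 221.16 + destination terminal 770.96 + brokerage 341.19 + duty 4323.82 = 5657.13
Landed cost = invoice 35600.52 + 5657.13 = 41257.65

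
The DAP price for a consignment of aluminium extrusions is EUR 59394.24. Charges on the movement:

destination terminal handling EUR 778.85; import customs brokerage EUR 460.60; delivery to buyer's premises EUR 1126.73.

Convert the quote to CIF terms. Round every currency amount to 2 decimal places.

CIF price: EUR 57488.66

Not relevant to the conversion: brokerage — on the buyer under both terms; not part of either seller's price.
From DAP to CIF, the seller no longer bears: destination terminal, delivery.
CIF price = 59394.24 − 778.85 − 1126.73 = 57488.66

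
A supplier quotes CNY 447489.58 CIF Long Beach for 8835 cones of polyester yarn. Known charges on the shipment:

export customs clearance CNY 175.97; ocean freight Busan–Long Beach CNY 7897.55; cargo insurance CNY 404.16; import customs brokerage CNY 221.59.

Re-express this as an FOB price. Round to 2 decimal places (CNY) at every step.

FOB price: CNY 439187.87

Not relevant to the conversion: export clearance — on the seller under both CIF and FOB; already in the CIF price and stays in the FOB price. brokerage — on the buyer under both terms; not part of either seller's price.
From CIF to FOB, the seller no longer bears: freight, insurance.
FOB price = 447489.58 − 7897.55 − 404.16 = 439187.87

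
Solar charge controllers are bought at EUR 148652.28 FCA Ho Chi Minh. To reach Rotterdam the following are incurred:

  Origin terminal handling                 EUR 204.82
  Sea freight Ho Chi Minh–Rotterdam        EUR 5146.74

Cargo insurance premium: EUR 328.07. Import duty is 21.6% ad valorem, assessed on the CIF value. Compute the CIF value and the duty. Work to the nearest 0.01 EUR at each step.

CIF = FCA price + pre-shipment costs + freight + insurance
CIF = 148652.28 + 204.82 + 5146.74 + 328.07 = 154331.91
Import duty = 154331.91 × 21.6% = 33335.69

CIF value: EUR 154331.91; import duty: EUR 33335.69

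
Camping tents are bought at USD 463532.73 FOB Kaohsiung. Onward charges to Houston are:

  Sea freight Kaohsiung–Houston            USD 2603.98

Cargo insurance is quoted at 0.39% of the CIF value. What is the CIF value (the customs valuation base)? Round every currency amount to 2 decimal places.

Let C be the CIF value. C = FOB price + freight + 0.39% × C
C − 0.39% × C = 463532.73 + 2603.98
0.9961 × C = 466136.71
C = 466136.71 / 0.9961 = 467961.76
Insurance premium = 0.39% × 467961.76 = 1825.05

CIF value: USD 467961.76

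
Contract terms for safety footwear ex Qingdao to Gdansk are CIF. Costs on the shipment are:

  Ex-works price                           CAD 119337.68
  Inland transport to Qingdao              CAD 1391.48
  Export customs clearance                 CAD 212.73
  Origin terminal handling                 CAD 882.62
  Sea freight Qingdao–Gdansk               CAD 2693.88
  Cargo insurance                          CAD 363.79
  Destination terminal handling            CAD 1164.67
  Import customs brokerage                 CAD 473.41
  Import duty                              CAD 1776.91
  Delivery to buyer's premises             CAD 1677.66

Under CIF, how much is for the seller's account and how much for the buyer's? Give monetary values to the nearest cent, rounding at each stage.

CIF: the seller pays costs through ocean freight and marine insurance to the destination port.
Seller's account: goods 119337.68 + inland to port 1391.48 + export clearance 212.73 + origin terminal 882.62 + freight 2693.88 + insurance 363.79 = 124882.18
Buyer's account: destination terminal 1164.67 + brokerage 473.41 + duty 1776.91 + delivery 1677.66 = 5092.65

Seller: CAD 124882.18; buyer: CAD 5092.65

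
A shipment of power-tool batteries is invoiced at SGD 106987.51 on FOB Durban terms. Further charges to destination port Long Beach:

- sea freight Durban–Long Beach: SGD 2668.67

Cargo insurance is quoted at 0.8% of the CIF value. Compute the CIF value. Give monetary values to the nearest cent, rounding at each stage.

Let C be the CIF value. C = FOB price + freight + 0.8% × C
C − 0.8% × C = 106987.51 + 2668.67
0.992 × C = 109656.18
C = 109656.18 / 0.992 = 110540.50
Insurance premium = 0.8% × 110540.50 = 884.32

CIF value: SGD 110540.50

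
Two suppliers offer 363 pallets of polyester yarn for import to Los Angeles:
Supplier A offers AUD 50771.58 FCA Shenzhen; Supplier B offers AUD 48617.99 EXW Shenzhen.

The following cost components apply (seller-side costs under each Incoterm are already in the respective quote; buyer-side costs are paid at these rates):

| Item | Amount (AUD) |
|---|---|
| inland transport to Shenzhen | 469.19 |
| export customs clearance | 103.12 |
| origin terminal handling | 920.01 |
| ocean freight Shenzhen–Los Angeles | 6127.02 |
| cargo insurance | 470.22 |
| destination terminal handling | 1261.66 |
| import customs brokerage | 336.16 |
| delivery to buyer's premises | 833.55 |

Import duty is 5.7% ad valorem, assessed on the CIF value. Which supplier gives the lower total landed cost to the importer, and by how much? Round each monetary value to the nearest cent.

Supplier B is cheaper by AUD 1671.41

Supplier A (FCA):
CIF value = FCA price + origin terminal + freight + insurance = 50771.58 + 920.01 + 6127.02 + 470.22 = 58288.83
Import duty = 58288.83 × 5.7% = 3322.46
Buyer bears (A): 920.01 + 6127.02 + 470.22 + 1261.66 + 336.16 + 833.55 = 9948.62
Landed cost (A) = invoice 50771.58 + 9948.62 + duty 3322.46 = 64042.66
Supplier B (EXW):
CIF value = EXW price + inland to port + export clearance + origin terminal + freight + insurance = 48617.99 + 469.19 + 103.12 + 920.01 + 6127.02 + 470.22 = 56707.55
Import duty = 56707.55 × 5.7% = 3232.33
Buyer bears (B): 469.19 + 103.12 + 920.01 + 6127.02 + 470.22 + 1261.66 + 336.16 + 833.55 = 10520.93
Landed cost (B) = invoice 48617.99 + 10520.93 + duty 3232.33 = 62371.25
Difference = |64042.66 − 62371.25| = 1671.41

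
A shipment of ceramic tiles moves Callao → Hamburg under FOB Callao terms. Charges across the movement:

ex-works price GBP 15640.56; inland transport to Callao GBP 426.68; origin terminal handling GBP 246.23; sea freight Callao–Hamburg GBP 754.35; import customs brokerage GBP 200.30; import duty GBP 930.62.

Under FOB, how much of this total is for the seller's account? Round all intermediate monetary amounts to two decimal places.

FOB: the seller bears costs until goods are on board at the origin port; the buyer bears freight, insurance and all costs thereafter.
Seller's account: goods 15640.56 + inland to port 426.68 + origin terminal 246.23 = 16313.47
Buyer's account: freight 754.35 + brokerage 200.30 + duty 930.62 = 1885.27

Seller's account: GBP 16313.47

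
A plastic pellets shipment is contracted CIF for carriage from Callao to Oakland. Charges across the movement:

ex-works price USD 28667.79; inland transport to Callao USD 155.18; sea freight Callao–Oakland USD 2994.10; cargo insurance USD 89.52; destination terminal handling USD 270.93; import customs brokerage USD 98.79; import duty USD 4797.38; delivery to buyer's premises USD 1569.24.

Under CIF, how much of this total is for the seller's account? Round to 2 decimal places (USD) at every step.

CIF: the seller pays costs through ocean freight and marine insurance to the destination port.
Seller's account: goods 28667.79 + inland to port 155.18 + freight 2994.10 + insurance 89.52 = 31906.59
Buyer's account: destination terminal 270.93 + brokerage 98.79 + duty 4797.38 + delivery 1569.24 = 6736.34

Seller's account: USD 31906.59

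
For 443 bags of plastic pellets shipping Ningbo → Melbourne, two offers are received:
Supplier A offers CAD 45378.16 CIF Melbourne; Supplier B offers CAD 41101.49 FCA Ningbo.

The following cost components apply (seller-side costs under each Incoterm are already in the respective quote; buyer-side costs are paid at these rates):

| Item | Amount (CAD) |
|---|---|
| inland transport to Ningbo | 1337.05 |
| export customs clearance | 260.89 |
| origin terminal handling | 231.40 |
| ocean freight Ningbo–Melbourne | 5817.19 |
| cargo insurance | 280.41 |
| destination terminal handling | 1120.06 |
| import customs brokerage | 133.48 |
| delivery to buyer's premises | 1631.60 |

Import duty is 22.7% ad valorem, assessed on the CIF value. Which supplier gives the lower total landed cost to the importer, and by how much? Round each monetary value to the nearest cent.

Supplier A is cheaper by CAD 2518.21

Supplier A (CIF):
The CIF price already equals the CIF value: 45378.16
Import duty = 45378.16 × 22.7% = 10300.84
Buyer bears (A): 1120.06 + 133.48 + 1631.60 = 2885.14
Landed cost (A) = invoice 45378.16 + 2885.14 + duty 10300.84 = 58564.14
Supplier B (FCA):
CIF value = FCA price + origin terminal + freight + insurance = 41101.49 + 231.40 + 5817.19 + 280.41 = 47430.49
Import duty = 47430.49 × 22.7% = 10766.72
Buyer bears (B): 231.40 + 5817.19 + 280.41 + 1120.06 + 133.48 + 1631.60 = 9214.14
Landed cost (B) = invoice 41101.49 + 9214.14 + duty 10766.72 = 61082.35
Difference = |58564.14 − 61082.35| = 2518.21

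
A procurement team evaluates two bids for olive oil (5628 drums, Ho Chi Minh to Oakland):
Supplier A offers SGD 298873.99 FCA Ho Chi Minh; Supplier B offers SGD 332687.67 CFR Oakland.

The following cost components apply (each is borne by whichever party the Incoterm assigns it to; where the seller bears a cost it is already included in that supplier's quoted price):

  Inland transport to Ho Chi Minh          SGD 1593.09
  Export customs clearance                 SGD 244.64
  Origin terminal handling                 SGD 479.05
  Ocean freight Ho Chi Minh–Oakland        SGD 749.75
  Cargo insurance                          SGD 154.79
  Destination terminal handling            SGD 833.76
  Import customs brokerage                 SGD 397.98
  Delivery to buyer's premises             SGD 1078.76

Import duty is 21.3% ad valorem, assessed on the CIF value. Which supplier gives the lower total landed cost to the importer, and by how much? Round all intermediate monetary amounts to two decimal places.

Supplier A (FCA):
CIF value = FCA price + origin terminal + freight + insurance = 298873.99 + 479.05 + 749.75 + 154.79 = 300257.58
Import duty = 300257.58 × 21.3% = 63954.86
Buyer bears (A): 479.05 + 749.75 + 154.79 + 833.76 + 397.98 + 1078.76 = 3694.09
Landed cost (A) = invoice 298873.99 + 3694.09 + duty 63954.86 = 366522.94
Supplier B (CFR):
CIF value = CFR price + insurance = 332687.67 + 154.79 = 332842.46
Import duty = 332842.46 × 21.3% = 70895.44
Buyer bears (B): 154.79 + 833.76 + 397.98 + 1078.76 = 2465.29
Landed cost (B) = invoice 332687.67 + 2465.29 + duty 70895.44 = 406048.40
Difference = |366522.94 − 406048.40| = 39525.46

Supplier A is cheaper by SGD 39525.46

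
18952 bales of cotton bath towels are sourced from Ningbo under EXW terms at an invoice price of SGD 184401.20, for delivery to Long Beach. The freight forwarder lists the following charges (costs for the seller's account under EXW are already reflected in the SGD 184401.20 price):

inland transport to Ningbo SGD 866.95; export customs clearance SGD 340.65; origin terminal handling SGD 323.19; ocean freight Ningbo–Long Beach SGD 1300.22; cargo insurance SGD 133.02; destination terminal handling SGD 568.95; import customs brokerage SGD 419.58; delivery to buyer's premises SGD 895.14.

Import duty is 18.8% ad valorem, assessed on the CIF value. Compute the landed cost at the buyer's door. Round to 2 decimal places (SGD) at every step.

EXW: the seller makes goods available at their premises; the buyer bears all onward costs.
CIF value = EXW price + inland to port + export clearance + origin terminal + freight + insurance = 184401.20 + 866.95 + 340.65 + 323.19 + 1300.22 + 133.02 = 187365.23
Import duty = 187365.23 × 18.8% = 35224.66
Buyer bears: inland to port 866.95 + export clearance 340.65 + origin terminal 323.19 + freight 1300.22 + insurance 133.02 + destination terminal 568.95 + brokerage 419.58 + delivery 895.14 + duty 35224.66 = 40072.36
Landed cost = invoice 184401.20 + 40072.36 = 224473.56

Total landed cost: SGD 224473.56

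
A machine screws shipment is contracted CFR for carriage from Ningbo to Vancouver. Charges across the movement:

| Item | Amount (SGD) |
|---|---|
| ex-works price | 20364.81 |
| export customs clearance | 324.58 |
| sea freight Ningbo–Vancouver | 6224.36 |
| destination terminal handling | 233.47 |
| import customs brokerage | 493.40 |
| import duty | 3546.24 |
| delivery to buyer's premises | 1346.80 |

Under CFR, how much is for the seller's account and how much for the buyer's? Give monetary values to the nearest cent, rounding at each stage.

CFR: the seller pays costs through ocean freight to the destination port, but not insurance.
Seller's account: goods 20364.81 + export clearance 324.58 + freight 6224.36 = 26913.75
Buyer's account: destination terminal 233.47 + brokerage 493.40 + duty 3546.24 + delivery 1346.80 = 5619.91

Seller: SGD 26913.75; buyer: SGD 5619.91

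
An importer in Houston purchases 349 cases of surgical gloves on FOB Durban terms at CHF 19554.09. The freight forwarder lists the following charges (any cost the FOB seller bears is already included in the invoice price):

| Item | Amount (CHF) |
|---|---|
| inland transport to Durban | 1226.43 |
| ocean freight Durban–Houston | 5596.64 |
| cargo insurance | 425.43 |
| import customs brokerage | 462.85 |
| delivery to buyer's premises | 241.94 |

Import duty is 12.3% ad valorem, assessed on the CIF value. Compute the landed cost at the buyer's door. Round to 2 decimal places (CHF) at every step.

Total landed cost: CHF 29426.82

FOB: the seller bears costs until goods are on board at the origin port; the buyer bears freight, insurance and all costs thereafter.
Already in the invoice (seller's account under FOB): inland to port — exclude.
CIF value = FOB price + freight + insurance = 19554.09 + 5596.64 + 425.43 = 25576.16
Import duty = 25576.16 × 12.3% = 3145.87
Buyer bears: freight 5596.64 + insurance 425.43 + brokerage 462.85 + delivery 241.94 + duty 3145.87 = 9872.73
Landed cost = invoice 19554.09 + 9872.73 = 29426.82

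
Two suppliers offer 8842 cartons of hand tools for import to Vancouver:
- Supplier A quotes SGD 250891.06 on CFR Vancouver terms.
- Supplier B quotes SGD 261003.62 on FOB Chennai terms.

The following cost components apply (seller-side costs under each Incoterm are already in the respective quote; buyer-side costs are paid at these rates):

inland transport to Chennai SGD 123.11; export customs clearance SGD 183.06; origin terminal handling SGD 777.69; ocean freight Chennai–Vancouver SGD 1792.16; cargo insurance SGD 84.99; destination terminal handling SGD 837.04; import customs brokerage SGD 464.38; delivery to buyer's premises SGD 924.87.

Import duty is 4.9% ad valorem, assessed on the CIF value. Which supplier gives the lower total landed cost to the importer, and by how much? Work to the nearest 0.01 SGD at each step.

Supplier A is cheaper by SGD 12488.05

Supplier A (CFR):
CIF value = CFR price + insurance = 250891.06 + 84.99 = 250976.05
Import duty = 250976.05 × 4.9% = 12297.83
Buyer bears (A): 84.99 + 837.04 + 464.38 + 924.87 = 2311.28
Landed cost (A) = invoice 250891.06 + 2311.28 + duty 12297.83 = 265500.17
Supplier B (FOB):
CIF value = FOB price + freight + insurance = 261003.62 + 1792.16 + 84.99 = 262880.77
Import duty = 262880.77 × 4.9% = 12881.16
Buyer bears (B): 1792.16 + 84.99 + 837.04 + 464.38 + 924.87 = 4103.44
Landed cost (B) = invoice 261003.62 + 4103.44 + duty 12881.16 = 277988.22
Difference = |265500.17 − 277988.22| = 12488.05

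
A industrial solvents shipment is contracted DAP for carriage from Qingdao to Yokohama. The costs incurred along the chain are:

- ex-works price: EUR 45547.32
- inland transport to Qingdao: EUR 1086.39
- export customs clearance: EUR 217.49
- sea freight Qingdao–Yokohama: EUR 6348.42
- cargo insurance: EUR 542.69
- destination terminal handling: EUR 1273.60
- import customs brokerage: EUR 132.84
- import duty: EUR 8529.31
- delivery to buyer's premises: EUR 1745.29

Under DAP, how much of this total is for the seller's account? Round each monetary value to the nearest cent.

DAP: the seller bears all costs to the named destination except import duty and clearance.
Seller's account: goods 45547.32 + inland to port 1086.39 + export clearance 217.49 + freight 6348.42 + insurance 542.69 + destination terminal 1273.60 + delivery 1745.29 = 56761.20
Buyer's account: brokerage 132.84 + duty 8529.31 = 8662.15

Seller's account: EUR 56761.20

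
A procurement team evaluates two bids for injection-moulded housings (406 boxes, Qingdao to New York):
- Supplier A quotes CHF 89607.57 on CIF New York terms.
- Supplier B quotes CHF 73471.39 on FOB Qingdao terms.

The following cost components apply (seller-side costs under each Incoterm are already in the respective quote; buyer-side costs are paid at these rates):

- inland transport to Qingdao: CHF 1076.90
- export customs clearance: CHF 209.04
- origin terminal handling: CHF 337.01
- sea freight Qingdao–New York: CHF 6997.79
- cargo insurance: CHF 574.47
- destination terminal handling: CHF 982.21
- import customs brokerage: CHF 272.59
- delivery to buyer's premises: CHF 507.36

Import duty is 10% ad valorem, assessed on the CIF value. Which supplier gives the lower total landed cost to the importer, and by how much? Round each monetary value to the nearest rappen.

Supplier A (CIF):
The CIF price already equals the CIF value: 89607.57
Import duty = 89607.57 × 10% = 8960.76
Buyer bears (A): 982.21 + 272.59 + 507.36 = 1762.16
Landed cost (A) = invoice 89607.57 + 1762.16 + duty 8960.76 = 100330.49
Supplier B (FOB):
CIF value = FOB price + freight + insurance = 73471.39 + 6997.79 + 574.47 = 81043.65
Import duty = 81043.65 × 10% = 8104.37
Buyer bears (B): 6997.79 + 574.47 + 982.21 + 272.59 + 507.36 = 9334.42
Landed cost (B) = invoice 73471.39 + 9334.42 + duty 8104.37 = 90910.18
Difference = |100330.49 − 90910.18| = 9420.31

Supplier B is cheaper by CHF 9420.31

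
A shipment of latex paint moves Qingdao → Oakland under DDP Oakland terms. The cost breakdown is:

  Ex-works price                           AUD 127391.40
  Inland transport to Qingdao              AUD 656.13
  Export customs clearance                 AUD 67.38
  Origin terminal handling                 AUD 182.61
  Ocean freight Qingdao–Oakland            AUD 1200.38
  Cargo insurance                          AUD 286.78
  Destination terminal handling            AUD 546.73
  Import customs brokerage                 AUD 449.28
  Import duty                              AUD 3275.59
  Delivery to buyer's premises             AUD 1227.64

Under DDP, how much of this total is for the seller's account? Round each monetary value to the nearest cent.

DDP: the seller bears all costs including import duty.
Seller's account: goods 127391.40 + inland to port 656.13 + export clearance 67.38 + origin terminal 182.61 + freight 1200.38 + insurance 286.78 + destination terminal 546.73 + brokerage 449.28 + duty 3275.59 + delivery 1227.64 = 135283.92
Buyer's account: 0.00

Seller's account: AUD 135283.92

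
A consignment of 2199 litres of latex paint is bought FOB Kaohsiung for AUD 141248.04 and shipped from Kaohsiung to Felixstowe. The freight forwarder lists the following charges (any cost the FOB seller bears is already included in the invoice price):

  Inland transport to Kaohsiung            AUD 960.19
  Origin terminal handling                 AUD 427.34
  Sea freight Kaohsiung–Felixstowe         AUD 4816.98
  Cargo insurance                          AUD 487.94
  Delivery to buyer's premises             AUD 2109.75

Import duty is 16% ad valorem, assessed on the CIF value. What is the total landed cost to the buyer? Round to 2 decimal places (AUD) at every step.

Total landed cost: AUD 172111.18

FOB: the seller bears costs until goods are on board at the origin port; the buyer bears freight, insurance and all costs thereafter.
Already in the invoice (seller's account under FOB): inland to port, origin terminal — exclude.
CIF value = FOB price + freight + insurance = 141248.04 + 4816.98 + 487.94 = 146552.96
Import duty = 146552.96 × 16% = 23448.47
Buyer bears: freight 4816.98 + insurance 487.94 + delivery 2109.75 + duty 23448.47 = 30863.14
Landed cost = invoice 141248.04 + 30863.14 = 172111.18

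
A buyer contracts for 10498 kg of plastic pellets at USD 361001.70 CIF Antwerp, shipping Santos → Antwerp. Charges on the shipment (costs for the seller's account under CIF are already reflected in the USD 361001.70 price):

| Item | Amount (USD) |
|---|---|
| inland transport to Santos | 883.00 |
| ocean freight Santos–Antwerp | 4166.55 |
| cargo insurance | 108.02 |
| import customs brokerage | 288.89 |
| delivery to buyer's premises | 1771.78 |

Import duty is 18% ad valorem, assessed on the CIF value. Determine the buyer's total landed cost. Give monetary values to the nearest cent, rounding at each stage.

Total landed cost: USD 428042.68

CIF: the seller pays costs through ocean freight and marine insurance to the destination port.
Already in the invoice (seller's account under CIF): inland to port, freight, insurance — exclude.
The CIF price already equals the CIF value: 361001.70
Import duty = 361001.70 × 18% = 64980.31
Buyer bears: brokerage 288.89 + delivery 1771.78 + duty 64980.31 = 67040.98
Landed cost = invoice 361001.70 + 67040.98 = 428042.68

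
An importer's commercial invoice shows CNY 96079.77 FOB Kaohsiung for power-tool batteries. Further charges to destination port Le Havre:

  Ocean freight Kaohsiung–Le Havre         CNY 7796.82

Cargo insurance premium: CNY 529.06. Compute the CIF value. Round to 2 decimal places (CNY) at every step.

CIF value: CNY 104405.65

CIF = FOB price + freight + insurance
CIF = 96079.77 + 7796.82 + 529.06 = 104405.65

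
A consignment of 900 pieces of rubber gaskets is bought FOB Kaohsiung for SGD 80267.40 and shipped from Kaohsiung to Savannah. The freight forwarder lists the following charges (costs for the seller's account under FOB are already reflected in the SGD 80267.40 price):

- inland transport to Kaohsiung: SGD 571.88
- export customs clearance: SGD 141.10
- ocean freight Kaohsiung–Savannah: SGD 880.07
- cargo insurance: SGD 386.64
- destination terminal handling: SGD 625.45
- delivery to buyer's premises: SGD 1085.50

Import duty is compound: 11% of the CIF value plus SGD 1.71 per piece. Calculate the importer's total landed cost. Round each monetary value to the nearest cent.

Total landed cost: SGD 93752.81

FOB: the seller bears costs until goods are on board at the origin port; the buyer bears freight, insurance and all costs thereafter.
Already in the invoice (seller's account under FOB): inland to port, export clearance — exclude.
CIF value = FOB price + freight + insurance = 80267.40 + 880.07 + 386.64 = 81534.11
Ad valorem component: 81534.11 × 11% = 8968.75
Specific component: 900 × 1.71 = 1539.00
Import duty = 8968.75 + 1539.00 = 10507.75
Buyer bears: freight 880.07 + insurance 386.64 + destination terminal 625.45 + delivery 1085.50 + duty 10507.75 = 13485.41
Landed cost = invoice 80267.40 + 13485.41 = 93752.81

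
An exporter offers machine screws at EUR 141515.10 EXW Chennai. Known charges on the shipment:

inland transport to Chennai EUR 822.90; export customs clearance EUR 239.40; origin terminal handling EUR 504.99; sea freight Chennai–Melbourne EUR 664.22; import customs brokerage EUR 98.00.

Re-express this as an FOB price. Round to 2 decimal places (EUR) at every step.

FOB price: EUR 143082.39

Not relevant to the conversion: freight, brokerage — on the buyer under both terms; not part of either seller's price.
From EXW to FOB, the seller additionally bears: inland to port, export clearance, origin terminal.
FOB price = 141515.10 + 822.90 + 239.40 + 504.99 = 143082.39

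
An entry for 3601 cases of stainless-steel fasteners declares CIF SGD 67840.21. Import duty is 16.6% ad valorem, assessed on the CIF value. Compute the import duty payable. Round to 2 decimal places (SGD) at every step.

Import duty = 67840.21 × 16.6% = 11261.47

Import duty: SGD 11261.47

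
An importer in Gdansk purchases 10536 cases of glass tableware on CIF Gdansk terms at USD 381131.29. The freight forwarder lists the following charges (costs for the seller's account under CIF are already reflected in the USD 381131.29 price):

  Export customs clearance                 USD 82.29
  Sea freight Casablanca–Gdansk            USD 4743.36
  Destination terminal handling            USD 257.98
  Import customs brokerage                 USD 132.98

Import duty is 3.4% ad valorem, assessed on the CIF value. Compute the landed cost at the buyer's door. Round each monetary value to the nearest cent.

CIF: the seller pays costs through ocean freight and marine insurance to the destination port.
Already in the invoice (seller's account under CIF): export clearance, freight — exclude.
The CIF price already equals the CIF value: 381131.29
Import duty = 381131.29 × 3.4% = 12958.46
Buyer bears: destination terminal 257.98 + brokerage 132.98 + duty 12958.46 = 13349.42
Landed cost = invoice 381131.29 + 13349.42 = 394480.71

Total landed cost: USD 394480.71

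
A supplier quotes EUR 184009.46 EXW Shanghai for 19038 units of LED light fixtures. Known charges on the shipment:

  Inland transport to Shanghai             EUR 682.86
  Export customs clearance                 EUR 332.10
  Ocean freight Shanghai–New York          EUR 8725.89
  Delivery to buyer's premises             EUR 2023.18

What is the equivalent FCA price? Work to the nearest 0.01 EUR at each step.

FCA price: EUR 185024.42

Not relevant to the conversion: delivery, freight — on the buyer under both terms; not part of either seller's price.
From EXW to FCA, the seller additionally bears: inland to port, export clearance.
FCA price = 184009.46 + 682.86 + 332.10 = 185024.42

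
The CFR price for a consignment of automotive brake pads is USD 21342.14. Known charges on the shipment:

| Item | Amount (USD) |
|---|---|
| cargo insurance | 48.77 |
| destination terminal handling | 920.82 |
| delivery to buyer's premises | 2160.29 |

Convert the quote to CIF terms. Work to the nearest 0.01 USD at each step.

Not relevant to the conversion: destination terminal, delivery — on the buyer under both terms; not part of either seller's price.
From CFR to CIF, the seller additionally bears: insurance.
CIF price = 21342.14 + 48.77 = 21390.91

CIF price: USD 21390.91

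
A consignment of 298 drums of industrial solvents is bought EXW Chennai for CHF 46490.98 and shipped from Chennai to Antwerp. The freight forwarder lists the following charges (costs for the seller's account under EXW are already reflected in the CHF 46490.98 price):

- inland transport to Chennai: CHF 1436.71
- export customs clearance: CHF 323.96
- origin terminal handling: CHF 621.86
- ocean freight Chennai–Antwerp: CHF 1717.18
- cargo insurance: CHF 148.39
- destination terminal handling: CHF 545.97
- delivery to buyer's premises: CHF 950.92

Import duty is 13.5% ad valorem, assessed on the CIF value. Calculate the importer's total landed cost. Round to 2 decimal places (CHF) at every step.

Total landed cost: CHF 59085.75

EXW: the seller makes goods available at their premises; the buyer bears all onward costs.
CIF value = EXW price + inland to port + export clearance + origin terminal + freight + insurance = 46490.98 + 1436.71 + 323.96 + 621.86 + 1717.18 + 148.39 = 50739.08
Import duty = 50739.08 × 13.5% = 6849.78
Buyer bears: inland to port 1436.71 + export clearance 323.96 + origin terminal 621.86 + freight 1717.18 + insurance 148.39 + destination terminal 545.97 + delivery 950.92 + duty 6849.78 = 12594.77
Landed cost = invoice 46490.98 + 12594.77 = 59085.75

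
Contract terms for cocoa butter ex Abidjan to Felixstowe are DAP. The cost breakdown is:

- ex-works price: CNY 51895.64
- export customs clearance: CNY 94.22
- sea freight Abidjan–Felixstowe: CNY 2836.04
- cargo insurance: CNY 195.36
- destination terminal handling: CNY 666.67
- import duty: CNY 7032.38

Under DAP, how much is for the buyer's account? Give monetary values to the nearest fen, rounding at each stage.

DAP: the seller bears all costs to the named destination except import duty and clearance.
Seller's account: goods 51895.64 + export clearance 94.22 + freight 2836.04 + insurance 195.36 + destination terminal 666.67 = 55687.93
Buyer's account: duty 7032.38 = 7032.38

Buyer's account: CNY 7032.38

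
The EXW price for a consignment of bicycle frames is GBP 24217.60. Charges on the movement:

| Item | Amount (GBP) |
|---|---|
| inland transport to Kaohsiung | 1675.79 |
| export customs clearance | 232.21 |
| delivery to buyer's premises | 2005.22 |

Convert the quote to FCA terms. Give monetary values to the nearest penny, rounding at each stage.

FCA price: GBP 26125.60

Not relevant to the conversion: delivery — on the buyer under both terms; not part of either seller's price.
From EXW to FCA, the seller additionally bears: inland to port, export clearance.
FCA price = 24217.60 + 1675.79 + 232.21 = 26125.60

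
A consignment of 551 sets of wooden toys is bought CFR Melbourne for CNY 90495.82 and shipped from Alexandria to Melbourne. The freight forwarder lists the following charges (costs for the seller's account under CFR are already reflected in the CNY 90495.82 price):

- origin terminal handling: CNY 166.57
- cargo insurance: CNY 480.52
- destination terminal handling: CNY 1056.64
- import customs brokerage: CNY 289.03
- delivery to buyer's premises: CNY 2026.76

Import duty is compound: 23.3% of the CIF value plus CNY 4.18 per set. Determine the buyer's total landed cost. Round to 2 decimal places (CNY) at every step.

CFR: the seller pays costs through ocean freight to the destination port, but not insurance.
Already in the invoice (seller's account under CFR): origin terminal — exclude.
CIF value = CFR price + insurance = 90495.82 + 480.52 = 90976.34
Ad valorem component: 90976.34 × 23.3% = 21197.49
Specific component: 551 × 4.18 = 2303.18
Import duty = 21197.49 + 2303.18 = 23500.67
Buyer bears: insurance 480.52 + destination terminal 1056.64 + brokerage 289.03 + delivery 2026.76 + duty 23500.67 = 27353.62
Landed cost = invoice 90495.82 + 27353.62 = 117849.44

Total landed cost: CNY 117849.44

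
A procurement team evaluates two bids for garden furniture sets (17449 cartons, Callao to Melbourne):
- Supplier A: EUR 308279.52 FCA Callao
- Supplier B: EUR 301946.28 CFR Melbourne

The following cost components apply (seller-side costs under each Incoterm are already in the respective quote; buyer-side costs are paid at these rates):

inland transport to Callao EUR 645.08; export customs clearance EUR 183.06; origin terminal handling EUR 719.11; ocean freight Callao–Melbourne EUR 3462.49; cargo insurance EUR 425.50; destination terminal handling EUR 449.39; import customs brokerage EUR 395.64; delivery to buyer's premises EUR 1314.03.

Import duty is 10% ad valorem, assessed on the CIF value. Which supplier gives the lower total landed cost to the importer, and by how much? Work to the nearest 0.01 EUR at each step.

Supplier A (FCA):
CIF value = FCA price + origin terminal + freight + insurance = 308279.52 + 719.11 + 3462.49 + 425.50 = 312886.62
Import duty = 312886.62 × 10% = 31288.66
Buyer bears (A): 719.11 + 3462.49 + 425.50 + 449.39 + 395.64 + 1314.03 = 6766.16
Landed cost (A) = invoice 308279.52 + 6766.16 + duty 31288.66 = 346334.34
Supplier B (CFR):
CIF value = CFR price + insurance = 301946.28 + 425.50 = 302371.78
Import duty = 302371.78 × 10% = 30237.18
Buyer bears (B): 425.50 + 449.39 + 395.64 + 1314.03 = 2584.56
Landed cost (B) = invoice 301946.28 + 2584.56 + duty 30237.18 = 334768.02
Difference = |346334.34 − 334768.02| = 11566.32

Supplier B is cheaper by EUR 11566.32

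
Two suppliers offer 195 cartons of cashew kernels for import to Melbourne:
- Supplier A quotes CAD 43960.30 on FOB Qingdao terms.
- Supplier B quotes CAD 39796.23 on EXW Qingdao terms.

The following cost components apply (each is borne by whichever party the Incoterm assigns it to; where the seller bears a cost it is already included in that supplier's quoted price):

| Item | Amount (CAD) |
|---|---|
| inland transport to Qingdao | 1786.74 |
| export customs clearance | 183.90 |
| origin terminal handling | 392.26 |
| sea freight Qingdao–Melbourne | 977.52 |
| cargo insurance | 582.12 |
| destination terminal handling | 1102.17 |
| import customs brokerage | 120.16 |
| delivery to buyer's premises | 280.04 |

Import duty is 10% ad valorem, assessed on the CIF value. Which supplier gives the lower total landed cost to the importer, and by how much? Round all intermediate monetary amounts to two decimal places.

Supplier B is cheaper by CAD 1981.28

Supplier A (FOB):
CIF value = FOB price + freight + insurance = 43960.30 + 977.52 + 582.12 = 45519.94
Import duty = 45519.94 × 10% = 4551.99
Buyer bears (A): 977.52 + 582.12 + 1102.17 + 120.16 + 280.04 = 3062.01
Landed cost (A) = invoice 43960.30 + 3062.01 + duty 4551.99 = 51574.30
Supplier B (EXW):
CIF value = EXW price + inland to port + export clearance + origin terminal + freight + insurance = 39796.23 + 1786.74 + 183.90 + 392.26 + 977.52 + 582.12 = 43718.77
Import duty = 43718.77 × 10% = 4371.88
Buyer bears (B): 1786.74 + 183.90 + 392.26 + 977.52 + 582.12 + 1102.17 + 120.16 + 280.04 = 5424.91
Landed cost (B) = invoice 39796.23 + 5424.91 + duty 4371.88 = 49593.02
Difference = |51574.30 − 49593.02| = 1981.28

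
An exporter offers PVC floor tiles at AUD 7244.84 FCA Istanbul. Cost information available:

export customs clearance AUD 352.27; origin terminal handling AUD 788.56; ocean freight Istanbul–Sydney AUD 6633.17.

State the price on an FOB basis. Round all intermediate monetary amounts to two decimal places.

Not relevant to the conversion: export clearance — on the seller under both FCA and FOB; already in the FCA price and stays in the FOB price. freight — on the buyer under both terms; not part of either seller's price.
From FCA to FOB, the seller additionally bears: origin terminal.
FOB price = 7244.84 + 788.56 = 8033.40

FOB price: AUD 8033.40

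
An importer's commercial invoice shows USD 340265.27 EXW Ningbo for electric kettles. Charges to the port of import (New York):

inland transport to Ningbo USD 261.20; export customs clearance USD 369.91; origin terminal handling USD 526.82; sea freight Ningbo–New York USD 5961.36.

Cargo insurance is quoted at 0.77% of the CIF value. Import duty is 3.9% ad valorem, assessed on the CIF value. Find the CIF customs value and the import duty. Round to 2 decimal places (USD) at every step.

CIF value: USD 350080.18; import duty: USD 13653.13

Let C be the CIF value. C = EXW price + pre-shipment costs + freight + 0.77% × C
C − 0.77% × C = 340265.27 + 261.20 + 369.91 + 526.82 + 5961.36
0.9923 × C = 347384.56
C = 347384.56 / 0.9923 = 350080.18
Insurance premium = 0.77% × 350080.18 = 2695.62
Import duty = 350080.18 × 3.9% = 13653.13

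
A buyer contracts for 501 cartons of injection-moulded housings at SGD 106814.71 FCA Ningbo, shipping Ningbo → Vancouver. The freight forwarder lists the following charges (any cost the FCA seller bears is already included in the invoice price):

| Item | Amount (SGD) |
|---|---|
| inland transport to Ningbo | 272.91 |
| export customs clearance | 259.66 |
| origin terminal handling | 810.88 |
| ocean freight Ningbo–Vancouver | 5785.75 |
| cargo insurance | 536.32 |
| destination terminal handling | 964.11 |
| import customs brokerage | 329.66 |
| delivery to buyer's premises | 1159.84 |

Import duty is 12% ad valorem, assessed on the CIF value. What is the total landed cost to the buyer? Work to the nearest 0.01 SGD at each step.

FCA: the seller delivers export-cleared goods to the carrier; the buyer bears costs from that point.
Already in the invoice (seller's account under FCA): inland to port, export clearance — exclude.
CIF value = FCA price + origin terminal + freight + insurance = 106814.71 + 810.88 + 5785.75 + 536.32 = 113947.66
Import duty = 113947.66 × 12% = 13673.72
Buyer bears: origin terminal 810.88 + freight 5785.75 + insurance 536.32 + destination terminal 964.11 + brokerage 329.66 + delivery 1159.84 + duty 13673.72 = 23260.28
Landed cost = invoice 106814.71 + 23260.28 = 130074.99

Total landed cost: SGD 130074.99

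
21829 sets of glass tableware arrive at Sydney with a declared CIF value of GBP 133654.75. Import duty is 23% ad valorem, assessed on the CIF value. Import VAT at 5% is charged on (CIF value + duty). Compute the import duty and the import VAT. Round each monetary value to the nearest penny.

Import duty = 133654.75 × 23% = 30740.59
VAT base = CIF + duty = 133654.75 + 30740.59 = 164395.34
Import VAT = 164395.34 × 5% = 8219.77

Import duty: GBP 30740.59; import VAT: GBP 8219.77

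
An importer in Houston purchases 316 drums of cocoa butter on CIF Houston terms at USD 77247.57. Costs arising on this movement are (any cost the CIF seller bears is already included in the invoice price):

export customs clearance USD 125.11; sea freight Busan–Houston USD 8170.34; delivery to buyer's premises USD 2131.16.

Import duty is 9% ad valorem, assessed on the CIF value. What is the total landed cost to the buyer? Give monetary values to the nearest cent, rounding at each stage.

Total landed cost: USD 86331.01

CIF: the seller pays costs through ocean freight and marine insurance to the destination port.
Already in the invoice (seller's account under CIF): export clearance, freight — exclude.
The CIF price already equals the CIF value: 77247.57
Import duty = 77247.57 × 9% = 6952.28
Buyer bears: delivery 2131.16 + duty 6952.28 = 9083.44
Landed cost = invoice 77247.57 + 9083.44 = 86331.01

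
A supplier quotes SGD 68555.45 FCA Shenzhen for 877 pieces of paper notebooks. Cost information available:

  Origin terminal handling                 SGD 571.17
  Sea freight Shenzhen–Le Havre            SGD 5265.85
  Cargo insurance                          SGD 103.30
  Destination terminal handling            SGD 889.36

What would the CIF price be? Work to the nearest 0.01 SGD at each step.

CIF price: SGD 74495.77

Not relevant to the conversion: destination terminal — on the buyer under both terms; not part of either seller's price.
From FCA to CIF, the seller additionally bears: origin terminal, freight, insurance.
CIF price = 68555.45 + 571.17 + 5265.85 + 103.30 = 74495.77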